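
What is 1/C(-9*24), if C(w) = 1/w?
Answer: -216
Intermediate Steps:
1/C(-9*24) = 1/(1/(-9*24)) = 1/(1/(-216)) = 1/(-1/216) = -216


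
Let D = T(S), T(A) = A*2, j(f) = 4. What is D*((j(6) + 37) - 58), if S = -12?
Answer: 408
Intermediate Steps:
T(A) = 2*A
D = -24 (D = 2*(-12) = -24)
D*((j(6) + 37) - 58) = -24*((4 + 37) - 58) = -24*(41 - 58) = -24*(-17) = 408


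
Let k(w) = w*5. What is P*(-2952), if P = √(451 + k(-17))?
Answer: -2952*√366 ≈ -56475.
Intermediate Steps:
k(w) = 5*w
P = √366 (P = √(451 + 5*(-17)) = √(451 - 85) = √366 ≈ 19.131)
P*(-2952) = √366*(-2952) = -2952*√366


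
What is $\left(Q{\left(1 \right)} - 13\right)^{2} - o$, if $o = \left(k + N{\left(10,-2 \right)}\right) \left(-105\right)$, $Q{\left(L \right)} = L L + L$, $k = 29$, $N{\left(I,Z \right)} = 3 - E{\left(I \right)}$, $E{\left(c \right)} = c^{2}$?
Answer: $-7019$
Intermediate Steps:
$N{\left(I,Z \right)} = 3 - I^{2}$
$Q{\left(L \right)} = L + L^{2}$ ($Q{\left(L \right)} = L^{2} + L = L + L^{2}$)
$o = 7140$ ($o = \left(29 + \left(3 - 10^{2}\right)\right) \left(-105\right) = \left(29 + \left(3 - 100\right)\right) \left(-105\right) = \left(29 - 97\right) \left(-105\right) = \left(-68\right) \left(-105\right) = 7140$)
$\left(Q{\left(1 \right)} - 13\right)^{2} - o = \left(1 \left(1 + 1\right) - 13\right)^{2} - 7140 = \left(1 \cdot 2 - 13\right)^{2} - 7140 = \left(2 - 13\right)^{2} - 7140 = \left(-11\right)^{2} - 7140 = 121 - 7140 = -7019$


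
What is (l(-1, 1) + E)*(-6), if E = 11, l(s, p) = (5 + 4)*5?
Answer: -336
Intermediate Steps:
l(s, p) = 45 (l(s, p) = 9*5 = 45)
(l(-1, 1) + E)*(-6) = (45 + 11)*(-6) = 56*(-6) = -336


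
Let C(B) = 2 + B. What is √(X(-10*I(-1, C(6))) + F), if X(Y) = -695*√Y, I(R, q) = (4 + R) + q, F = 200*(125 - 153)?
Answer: √(-5600 - 695*I*√110) ≈ 42.379 - 86.0*I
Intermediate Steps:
F = -5600 (F = 200*(-28) = -5600)
I(R, q) = 4 + R + q
√(X(-10*I(-1, C(6))) + F) = √(-695*I*√10*√(4 - 1 + (2 + 6)) - 5600) = √(-695*I*√10*√(4 - 1 + 8) - 5600) = √(-695*I*√110 - 5600) = √(-5600 - 695*I*√110)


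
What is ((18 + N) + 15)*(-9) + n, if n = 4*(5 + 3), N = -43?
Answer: 122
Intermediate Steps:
n = 32 (n = 4*8 = 32)
((18 + N) + 15)*(-9) + n = ((18 - 43) + 15)*(-9) + 32 = (-25 + 15)*(-9) + 32 = -10*(-9) + 32 = 90 + 32 = 122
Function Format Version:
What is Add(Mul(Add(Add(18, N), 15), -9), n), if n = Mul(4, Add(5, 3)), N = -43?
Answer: 122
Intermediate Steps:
n = 32 (n = Mul(4, 8) = 32)
Add(Mul(Add(Add(18, N), 15), -9), n) = Add(Mul(Add(Add(18, -43), 15), -9), 32) = Add(Mul(Add(-25, 15), -9), 32) = Add(Mul(-10, -9), 32) = Add(90, 32) = 122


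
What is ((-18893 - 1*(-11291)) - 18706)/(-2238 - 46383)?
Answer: 26308/48621 ≈ 0.54108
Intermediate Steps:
((-18893 - 1*(-11291)) - 18706)/(-2238 - 46383) = ((-18893 + 11291) - 18706)/(-48621) = (-7602 - 18706)*(-1/48621) = -26308*(-1/48621) = 26308/48621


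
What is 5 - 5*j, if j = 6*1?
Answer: -25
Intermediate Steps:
j = 6
5 - 5*j = 5 - 5*6 = 5 - 30 = -25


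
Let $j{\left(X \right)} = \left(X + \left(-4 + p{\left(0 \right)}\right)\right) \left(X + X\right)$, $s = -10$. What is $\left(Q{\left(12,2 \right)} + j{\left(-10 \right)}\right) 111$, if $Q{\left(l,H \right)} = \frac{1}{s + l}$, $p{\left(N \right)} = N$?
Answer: $\frac{62271}{2} \approx 31136.0$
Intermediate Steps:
$Q{\left(l,H \right)} = \frac{1}{-10 + l}$
$j{\left(X \right)} = 2 X \left(-4 + X\right)$ ($j{\left(X \right)} = \left(X + \left(-4 + 0\right)\right) \left(X + X\right) = \left(X - 4\right) 2 X = \left(-4 + X\right) 2 X = 2 X \left(-4 + X\right)$)
$\left(Q{\left(12,2 \right)} + j{\left(-10 \right)}\right) 111 = \left(\frac{1}{-10 + 12} + 2 \left(-10\right) \left(-4 - 10\right)\right) 111 = \left(\frac{1}{2} + 2 \left(-10\right) \left(-14\right)\right) 111 = \left(\frac{1}{2} + 280\right) 111 = \frac{561}{2} \cdot 111 = \frac{62271}{2}$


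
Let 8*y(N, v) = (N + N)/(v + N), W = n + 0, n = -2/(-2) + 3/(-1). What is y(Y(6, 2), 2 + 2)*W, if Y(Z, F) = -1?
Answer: ⅙ ≈ 0.16667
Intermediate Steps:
n = -2 (n = -2*(-½) + 3*(-1) = 1 - 3 = -2)
W = -2 (W = -2 + 0 = -2)
y(N, v) = N/(4*(N + v)) (y(N, v) = ((N + N)/(v + N))/8 = ((2*N)/(N + v))/8 = (2*N/(N + v))/8 = N/(4*(N + v)))
y(Y(6, 2), 2 + 2)*W = ((¼)*(-1)/(-1 + (2 + 2)))*(-2) = ((¼)*(-1)/(-1 + 4))*(-2) = ((¼)*(-1)/3)*(-2) = ((¼)*(-1)*(⅓))*(-2) = -1/12*(-2) = ⅙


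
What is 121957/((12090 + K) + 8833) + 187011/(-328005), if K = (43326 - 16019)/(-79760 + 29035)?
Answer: 5497459016269/1045372489980 ≈ 5.2589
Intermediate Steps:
K = -27307/50725 (K = 27307/(-50725) = 27307*(-1/50725) = -27307/50725 ≈ -0.53833)
121957/((12090 + K) + 8833) + 187011/(-328005) = 121957/((12090 - 27307/50725) + 8833) + 187011/(-328005) = 121957/(613237943/50725 + 8833) + 187011*(-1/328005) = 121957/(1061291868/50725) - 20779/36445 = 121957*(50725/1061291868) - 20779/36445 = 6186268825/1061291868 - 20779/36445 = 5497459016269/1045372489980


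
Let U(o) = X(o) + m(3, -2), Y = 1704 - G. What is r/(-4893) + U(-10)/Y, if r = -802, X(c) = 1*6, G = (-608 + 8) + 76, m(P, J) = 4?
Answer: 917893/5450802 ≈ 0.16840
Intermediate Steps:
G = -524 (G = -600 + 76 = -524)
X(c) = 6
Y = 2228 (Y = 1704 - 1*(-524) = 1704 + 524 = 2228)
U(o) = 10 (U(o) = 6 + 4 = 10)
r/(-4893) + U(-10)/Y = -802/(-4893) + 10/2228 = -802*(-1/4893) + 10*(1/2228) = 802/4893 + 5/1114 = 917893/5450802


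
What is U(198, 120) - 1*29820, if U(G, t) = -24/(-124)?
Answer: -924414/31 ≈ -29820.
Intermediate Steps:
U(G, t) = 6/31 (U(G, t) = -24*(-1/124) = 6/31)
U(198, 120) - 1*29820 = 6/31 - 1*29820 = 6/31 - 29820 = -924414/31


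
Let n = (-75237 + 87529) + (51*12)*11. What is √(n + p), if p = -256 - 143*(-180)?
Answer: 2*√11127 ≈ 210.97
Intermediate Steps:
n = 19024 (n = 12292 + 612*11 = 12292 + 6732 = 19024)
p = 25484 (p = -256 + 25740 = 25484)
√(n + p) = √(19024 + 25484) = √44508 = 2*√11127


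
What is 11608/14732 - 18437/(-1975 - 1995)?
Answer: 79424411/14621510 ≈ 5.4320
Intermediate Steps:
11608/14732 - 18437/(-1975 - 1995) = 11608*(1/14732) - 18437/(-3970) = 2902/3683 - 18437*(-1/3970) = 2902/3683 + 18437/3970 = 79424411/14621510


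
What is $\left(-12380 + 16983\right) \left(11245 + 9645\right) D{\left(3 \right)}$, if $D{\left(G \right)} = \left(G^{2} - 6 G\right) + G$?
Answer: $-576940020$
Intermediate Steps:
$D{\left(G \right)} = G^{2} - 5 G$
$\left(-12380 + 16983\right) \left(11245 + 9645\right) D{\left(3 \right)} = \left(-12380 + 16983\right) \left(11245 + 9645\right) 3 \left(-5 + 3\right) = 4603 \cdot 20890 \cdot 3 \left(-2\right) = 96156670 \left(-6\right) = -576940020$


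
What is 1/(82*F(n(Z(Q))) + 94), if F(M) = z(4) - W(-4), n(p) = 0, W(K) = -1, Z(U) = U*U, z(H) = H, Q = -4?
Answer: 1/504 ≈ 0.0019841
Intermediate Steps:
Z(U) = U**2
F(M) = 5 (F(M) = 4 - 1*(-1) = 4 + 1 = 5)
1/(82*F(n(Z(Q))) + 94) = 1/(82*5 + 94) = 1/(410 + 94) = 1/504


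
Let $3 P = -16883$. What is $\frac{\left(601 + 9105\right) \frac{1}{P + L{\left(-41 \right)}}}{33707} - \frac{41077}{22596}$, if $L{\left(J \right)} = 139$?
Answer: $- \frac{11399596195451}{6270609881676} \approx -1.8179$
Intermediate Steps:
$P = - \frac{16883}{3}$ ($P = \frac{1}{3} \left(-16883\right) = - \frac{16883}{3} \approx -5627.7$)
$\frac{\left(601 + 9105\right) \frac{1}{P + L{\left(-41 \right)}}}{33707} - \frac{41077}{22596} = \frac{\left(601 + 9105\right) \frac{1}{- \frac{16883}{3} + 139}}{33707} - \frac{41077}{22596} = \frac{9706}{- \frac{16466}{3}} \cdot \frac{1}{33707} - \frac{41077}{22596} = 9706 \left(- \frac{3}{16466}\right) \frac{1}{33707} - \frac{41077}{22596} = \left(- \frac{14559}{8233}\right) \frac{1}{33707} - \frac{41077}{22596} = - \frac{14559}{277509731} - \frac{41077}{22596} = - \frac{11399596195451}{6270609881676}$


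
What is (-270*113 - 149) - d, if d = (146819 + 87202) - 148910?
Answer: -115770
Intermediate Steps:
d = 85111 (d = 234021 - 148910 = 85111)
(-270*113 - 149) - d = (-270*113 - 149) - 1*85111 = (-30510 - 149) - 85111 = -30659 - 85111 = -115770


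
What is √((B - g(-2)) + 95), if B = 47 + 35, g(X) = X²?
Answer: √173 ≈ 13.153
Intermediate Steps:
B = 82
√((B - g(-2)) + 95) = √((82 - 1*(-2)²) + 95) = √((82 - 1*4) + 95) = √((82 - 4) + 95) = √(78 + 95) = √173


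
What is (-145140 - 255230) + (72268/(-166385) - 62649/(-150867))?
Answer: -1116676726571849/2789111755 ≈ -4.0037e+5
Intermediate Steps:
(-145140 - 255230) + (72268/(-166385) - 62649/(-150867)) = -400370 + (72268*(-1/166385) - 62649*(-1/150867)) = -400370 + (-72268/166385 + 6961/16763) = -400370 - 53222499/2789111755 = -1116676726571849/2789111755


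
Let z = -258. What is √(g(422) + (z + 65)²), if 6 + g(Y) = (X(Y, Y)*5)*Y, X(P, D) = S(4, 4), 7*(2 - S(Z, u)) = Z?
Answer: √1972607/7 ≈ 200.64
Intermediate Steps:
S(Z, u) = 2 - Z/7
X(P, D) = 10/7 (X(P, D) = 2 - ⅐*4 = 2 - 4/7 = 10/7)
g(Y) = -6 + 50*Y/7 (g(Y) = -6 + ((10/7)*5)*Y = -6 + 50*Y/7)
√(g(422) + (z + 65)²) = √((-6 + (50/7)*422) + (-258 + 65)²) = √((-6 + 21100/7) + (-193)²) = √(21058/7 + 37249) = √(281801/7) = √1972607/7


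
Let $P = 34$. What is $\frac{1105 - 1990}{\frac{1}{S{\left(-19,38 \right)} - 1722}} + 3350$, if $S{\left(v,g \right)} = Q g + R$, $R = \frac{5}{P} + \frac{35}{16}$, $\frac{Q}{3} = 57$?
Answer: $- \frac{1149329495}{272} \approx -4.2255 \cdot 10^{6}$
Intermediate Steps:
$Q = 171$ ($Q = 3 \cdot 57 = 171$)
$R = \frac{635}{272}$ ($R = \frac{5}{34} + \frac{35}{16} = \frac{635}{272} \approx 2.3346$)
$S{\left(v,g \right)} = \frac{635}{272} + 171 g$ ($S{\left(v,g \right)} = 171 g + \frac{635}{272} = \frac{635}{272} + 171 g$)
$\frac{1105 - 1990}{\frac{1}{S{\left(-19,38 \right)} - 1722}} + 3350 = \frac{1105 - 1990}{\frac{1}{\left(\frac{635}{272} + 171 \cdot 38\right) - 1722}} + 3350 = \frac{1105 - 1990}{\frac{1}{\left(\frac{635}{272} + 6498\right) - 1722}} + 3350 = - \frac{885}{\frac{1}{\frac{1768091}{272} - 1722}} + 3350 = - \frac{885}{\frac{1}{\frac{1299707}{272}}} + 3350 = - \frac{885}{\frac{272}{1299707}} + 3350 = \left(-885\right) \frac{1299707}{272} + 3350 = - \frac{1150240695}{272} + 3350 = - \frac{1149329495}{272}$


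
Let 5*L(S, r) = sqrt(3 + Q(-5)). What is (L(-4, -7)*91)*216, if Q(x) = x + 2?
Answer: 0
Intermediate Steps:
Q(x) = 2 + x
L(S, r) = 0 (L(S, r) = sqrt(3 + (2 - 5))/5 = sqrt(3 - 3)/5 = sqrt(0)/5 = (1/5)*0 = 0)
(L(-4, -7)*91)*216 = (0*91)*216 = 0*216 = 0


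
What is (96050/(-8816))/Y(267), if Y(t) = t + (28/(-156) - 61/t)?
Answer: -55564925/1359634376 ≈ -0.040868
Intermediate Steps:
Y(t) = -7/39 + t - 61/t (Y(t) = t + (28*(-1/156) - 61/t) = t + (-7/39 - 61/t) = -7/39 + t - 61/t)
(96050/(-8816))/Y(267) = (96050/(-8816))/(-7/39 + 267 - 61/267) = (96050*(-1/8816))/(-7/39 + 267 - 61*1/267) = -48025/(4408*(-7/39 + 267 - 61/267)) = -48025/(4408*308447/1157) = -48025/4408*1157/308447 = -55564925/1359634376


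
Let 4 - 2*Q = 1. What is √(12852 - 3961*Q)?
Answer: √27642/2 ≈ 83.129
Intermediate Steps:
Q = 3/2 (Q = 2 - ½*1 = 2 - ½ = 3/2 ≈ 1.5000)
√(12852 - 3961*Q) = √(12852 - 3961*3/2) = √(12852 - 11883/2) = √(13821/2) = √27642/2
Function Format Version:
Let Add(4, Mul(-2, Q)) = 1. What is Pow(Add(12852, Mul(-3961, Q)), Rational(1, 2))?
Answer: Mul(Rational(1, 2), Pow(27642, Rational(1, 2))) ≈ 83.129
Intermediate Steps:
Q = Rational(3, 2) (Q = Add(2, Mul(Rational(-1, 2), 1)) = Add(2, Rational(-1, 2)) = Rational(3, 2) ≈ 1.5000)
Pow(Add(12852, Mul(-3961, Q)), Rational(1, 2)) = Pow(Add(12852, Mul(-3961, Rational(3, 2))), Rational(1, 2)) = Pow(Add(12852, Rational(-11883, 2)), Rational(1, 2)) = Pow(Rational(13821, 2), Rational(1, 2)) = Mul(Rational(1, 2), Pow(27642, Rational(1, 2)))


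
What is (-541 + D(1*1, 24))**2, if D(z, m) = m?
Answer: 267289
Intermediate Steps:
(-541 + D(1*1, 24))**2 = (-541 + 24)**2 = (-517)**2 = 267289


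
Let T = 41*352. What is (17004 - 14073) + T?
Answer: 17363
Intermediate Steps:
T = 14432
(17004 - 14073) + T = (17004 - 14073) + 14432 = 2931 + 14432 = 17363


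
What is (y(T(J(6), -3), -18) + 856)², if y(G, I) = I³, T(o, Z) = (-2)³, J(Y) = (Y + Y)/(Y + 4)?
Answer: 24760576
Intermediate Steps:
J(Y) = 2*Y/(4 + Y) (J(Y) = (2*Y)/(4 + Y) = 2*Y/(4 + Y))
T(o, Z) = -8
(y(T(J(6), -3), -18) + 856)² = ((-18)³ + 856)² = (-5832 + 856)² = (-4976)² = 24760576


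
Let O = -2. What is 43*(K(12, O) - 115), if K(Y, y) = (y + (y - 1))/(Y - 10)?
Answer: -10105/2 ≈ -5052.5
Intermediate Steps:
K(Y, y) = (-1 + 2*y)/(-10 + Y) (K(Y, y) = (y + (-1 + y))/(-10 + Y) = (-1 + 2*y)/(-10 + Y))
43*(K(12, O) - 115) = 43*((-1 + 2*(-2))/(-10 + 12) - 115) = 43*((-1 - 4)/2 - 115) = 43*((½)*(-5) - 115) = 43*(-5/2 - 115) = 43*(-235/2) = -10105/2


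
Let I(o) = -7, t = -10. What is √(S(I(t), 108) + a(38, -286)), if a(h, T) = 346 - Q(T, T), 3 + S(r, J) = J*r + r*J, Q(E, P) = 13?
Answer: I*√1182 ≈ 34.38*I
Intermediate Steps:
S(r, J) = -3 + 2*J*r (S(r, J) = -3 + (J*r + r*J) = -3 + (J*r + J*r) = -3 + 2*J*r)
a(h, T) = 333 (a(h, T) = 346 - 1*13 = 346 - 13 = 333)
√(S(I(t), 108) + a(38, -286)) = √((-3 + 2*108*(-7)) + 333) = √((-3 - 1512) + 333) = √(-1515 + 333) = √(-1182) = I*√1182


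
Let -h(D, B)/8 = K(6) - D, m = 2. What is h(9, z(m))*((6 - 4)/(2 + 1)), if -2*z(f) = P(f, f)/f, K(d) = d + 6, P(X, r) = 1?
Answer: -16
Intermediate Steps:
K(d) = 6 + d
z(f) = -1/(2*f)
h(D, B) = -96 + 8*D (h(D, B) = -8*((6 + 6) - D) = -8*(12 - D) = -96 + 8*D)
h(9, z(m))*((6 - 4)/(2 + 1)) = (-96 + 8*9)*((6 - 4)/(2 + 1)) = (-96 + 72)*(2/3) = -48/3 = -24*⅔ = -16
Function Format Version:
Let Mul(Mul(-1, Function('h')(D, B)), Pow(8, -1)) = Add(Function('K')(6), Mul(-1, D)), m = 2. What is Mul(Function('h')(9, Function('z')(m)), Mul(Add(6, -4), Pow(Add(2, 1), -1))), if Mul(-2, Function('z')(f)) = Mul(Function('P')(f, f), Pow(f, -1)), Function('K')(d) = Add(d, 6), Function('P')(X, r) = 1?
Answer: -16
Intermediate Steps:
Function('K')(d) = Add(6, d)
Function('z')(f) = Mul(Rational(-1, 2), Pow(f, -1)) (Function('z')(f) = Mul(Rational(-1, 2), Mul(1, Pow(f, -1))) = Mul(Rational(-1, 2), Pow(f, -1)))
Function('h')(D, B) = Add(-96, Mul(8, D)) (Function('h')(D, B) = Mul(-8, Add(Add(6, 6), Mul(-1, D))) = Mul(-8, Add(12, Mul(-1, D))) = Add(-96, Mul(8, D)))
Mul(Function('h')(9, Function('z')(m)), Mul(Add(6, -4), Pow(Add(2, 1), -1))) = Mul(Add(-96, Mul(8, 9)), Mul(Add(6, -4), Pow(Add(2, 1), -1))) = Mul(Add(-96, 72), Mul(2, Pow(3, -1))) = Mul(-24, Mul(2, Rational(1, 3))) = Mul(-24, Rational(2, 3)) = -16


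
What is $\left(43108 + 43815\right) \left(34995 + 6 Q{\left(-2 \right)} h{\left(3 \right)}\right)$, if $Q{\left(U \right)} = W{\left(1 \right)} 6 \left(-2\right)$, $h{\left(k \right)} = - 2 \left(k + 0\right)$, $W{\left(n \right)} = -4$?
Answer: $2891667441$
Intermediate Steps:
$h{\left(k \right)} = - 2 k$
$Q{\left(U \right)} = 48$ ($Q{\left(U \right)} = \left(-4\right) 6 \left(-2\right) = \left(-24\right) \left(-2\right) = 48$)
$\left(43108 + 43815\right) \left(34995 + 6 Q{\left(-2 \right)} h{\left(3 \right)}\right) = \left(43108 + 43815\right) \left(34995 + 6 \cdot 48 \left(\left(-2\right) 3\right)\right) = 86923 \left(34995 + 288 \left(-6\right)\right) = 86923 \left(34995 - 1728\right) = 86923 \cdot 33267 = 2891667441$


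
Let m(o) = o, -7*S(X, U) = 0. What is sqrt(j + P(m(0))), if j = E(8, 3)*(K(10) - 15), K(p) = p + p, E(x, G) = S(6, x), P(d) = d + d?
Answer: 0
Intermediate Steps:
S(X, U) = 0 (S(X, U) = -1/7*0 = 0)
P(d) = 2*d
E(x, G) = 0
K(p) = 2*p
j = 0 (j = 0*(2*10 - 15) = 0*(20 - 15) = 0*5 = 0)
sqrt(j + P(m(0))) = sqrt(0 + 2*0) = sqrt(0 + 0) = sqrt(0) = 0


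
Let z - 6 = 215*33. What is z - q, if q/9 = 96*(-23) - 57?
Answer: 27486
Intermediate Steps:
z = 7101 (z = 6 + 215*33 = 6 + 7095 = 7101)
q = -20385 (q = 9*(96*(-23) - 57) = 9*(-2208 - 57) = 9*(-2265) = -20385)
z - q = 7101 - 1*(-20385) = 7101 + 20385 = 27486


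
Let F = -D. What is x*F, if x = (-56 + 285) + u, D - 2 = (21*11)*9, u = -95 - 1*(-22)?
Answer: -324636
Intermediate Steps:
u = -73 (u = -95 + 22 = -73)
D = 2081 (D = 2 + (21*11)*9 = 2 + 231*9 = 2 + 2079 = 2081)
x = 156 (x = (-56 + 285) - 73 = 229 - 73 = 156)
F = -2081 (F = -1*2081 = -2081)
x*F = 156*(-2081) = -324636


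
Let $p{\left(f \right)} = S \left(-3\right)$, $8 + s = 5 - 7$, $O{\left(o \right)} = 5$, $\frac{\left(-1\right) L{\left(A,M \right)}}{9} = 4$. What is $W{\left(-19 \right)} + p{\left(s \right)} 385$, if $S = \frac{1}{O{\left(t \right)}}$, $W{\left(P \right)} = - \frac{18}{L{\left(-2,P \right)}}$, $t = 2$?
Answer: $- \frac{461}{2} \approx -230.5$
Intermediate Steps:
$L{\left(A,M \right)} = -36$ ($L{\left(A,M \right)} = \left(-9\right) 4 = -36$)
$W{\left(P \right)} = \frac{1}{2}$ ($W{\left(P \right)} = - \frac{18}{-36} = \left(-18\right) \left(- \frac{1}{36}\right) = \frac{1}{2}$)
$S = \frac{1}{5} \approx 0.2$
$s = -10$ ($s = -8 + \left(5 - 7\right) = -8 - 2 = -10$)
$p{\left(f \right)} = - \frac{3}{5}$ ($p{\left(f \right)} = \frac{1}{5} \left(-3\right) = - \frac{3}{5}$)
$W{\left(-19 \right)} + p{\left(s \right)} 385 = \frac{1}{2} - 231 = - \frac{461}{2}$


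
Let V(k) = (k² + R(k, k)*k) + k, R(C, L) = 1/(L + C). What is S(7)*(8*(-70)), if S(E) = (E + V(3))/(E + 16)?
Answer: -10920/23 ≈ -474.78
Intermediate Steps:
R(C, L) = 1/(C + L)
V(k) = ½ + k + k² (V(k) = (k² + k/(k + k)) + k = (k² + k/((2*k))) + k = (k² + (1/(2*k))*k) + k = (k² + ½) + k = (½ + k²) + k = ½ + k + k²)
S(E) = (25/2 + E)/(16 + E) (S(E) = (E + (½ + 3 + 3²))/(E + 16) = (E + (½ + 3 + 9))/(16 + E) = (E + 25/2)/(16 + E) = (25/2 + E)/(16 + E))
S(7)*(8*(-70)) = ((25/2 + 7)/(16 + 7))*(8*(-70)) = ((39/2)/23)*(-560) = ((1/23)*(39/2))*(-560) = (39/46)*(-560) = -10920/23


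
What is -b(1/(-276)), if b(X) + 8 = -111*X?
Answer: 699/92 ≈ 7.5978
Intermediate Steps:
b(X) = -8 - 111*X
-b(1/(-276)) = -(-8 - 111/(-276)) = -(-8 - 111*(-1/276)) = -(-8 + 37/92) = -1*(-699/92) = 699/92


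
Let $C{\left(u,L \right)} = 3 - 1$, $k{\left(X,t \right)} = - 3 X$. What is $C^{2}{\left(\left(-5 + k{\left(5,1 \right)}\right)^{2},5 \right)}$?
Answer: $4$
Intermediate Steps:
$C{\left(u,L \right)} = 2$
$C^{2}{\left(\left(-5 + k{\left(5,1 \right)}\right)^{2},5 \right)} = 2^{2} = 4$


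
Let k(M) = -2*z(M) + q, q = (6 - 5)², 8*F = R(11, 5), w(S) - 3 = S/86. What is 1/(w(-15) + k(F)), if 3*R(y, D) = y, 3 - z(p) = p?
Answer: -516/649 ≈ -0.79507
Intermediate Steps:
z(p) = 3 - p
R(y, D) = y/3
w(S) = 3 + S/86
F = 11/24 (F = ((⅓)*11)/8 = (⅛)*(11/3) = 11/24 ≈ 0.45833)
q = 1 (q = 1² = 1)
k(M) = -5 + 2*M (k(M) = -2*(3 - M) + 1 = (-6 + 2*M) + 1 = -5 + 2*M)
1/(w(-15) + k(F)) = 1/((3 + (1/86)*(-15)) + (-5 + 2*(11/24))) = 1/((3 - 15/86) + (-5 + 11/12)) = 1/(243/86 - 49/12) = 1/(-649/516) = -516/649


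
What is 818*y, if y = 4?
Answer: 3272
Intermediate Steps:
818*y = 818*4 = 3272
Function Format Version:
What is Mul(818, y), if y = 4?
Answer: 3272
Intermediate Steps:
Mul(818, y) = Mul(818, 4) = 3272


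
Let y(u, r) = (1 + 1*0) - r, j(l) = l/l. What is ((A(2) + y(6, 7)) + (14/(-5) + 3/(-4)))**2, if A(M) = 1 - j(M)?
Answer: 36481/400 ≈ 91.203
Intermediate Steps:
j(l) = 1
A(M) = 0 (A(M) = 1 - 1*1 = 1 - 1 = 0)
y(u, r) = 1 - r (y(u, r) = (1 + 0) - r = 1 - r)
((A(2) + y(6, 7)) + (14/(-5) + 3/(-4)))**2 = ((0 + (1 - 1*7)) + (14/(-5) + 3/(-4)))**2 = ((0 + (1 - 7)) + (14*(-1/5) + 3*(-1/4)))**2 = ((0 - 6) + (-14/5 - 3/4))**2 = (-6 - 71/20)**2 = (-191/20)**2 = 36481/400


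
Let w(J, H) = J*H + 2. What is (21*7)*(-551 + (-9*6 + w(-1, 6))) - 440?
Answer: -89963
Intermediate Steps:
w(J, H) = 2 + H*J (w(J, H) = H*J + 2 = 2 + H*J)
(21*7)*(-551 + (-9*6 + w(-1, 6))) - 440 = (21*7)*(-551 + (-9*6 + (2 + 6*(-1)))) - 440 = 147*(-551 + (-54 + (2 - 6))) - 440 = 147*(-551 + (-54 - 4)) - 440 = 147*(-551 - 58) - 440 = 147*(-609) - 440 = -89523 - 440 = -89963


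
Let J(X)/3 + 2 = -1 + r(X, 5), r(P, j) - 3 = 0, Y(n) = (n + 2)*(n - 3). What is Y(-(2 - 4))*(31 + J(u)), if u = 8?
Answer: -124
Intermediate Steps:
Y(n) = (-3 + n)*(2 + n) (Y(n) = (2 + n)*(-3 + n) = (-3 + n)*(2 + n))
r(P, j) = 3 (r(P, j) = 3 + 0 = 3)
J(X) = 0 (J(X) = -6 + 3*(-1 + 3) = -6 + 3*2 = -6 + 6 = 0)
Y(-(2 - 4))*(31 + J(u)) = (-6 + (-(2 - 4))**2 - (-1)*(2 - 4))*(31 + 0) = (-6 + (-1*(-2))**2 - (-1)*(-2))*31 = (-6 + 2**2 - 1*2)*31 = (-6 + 4 - 2)*31 = -4*31 = -124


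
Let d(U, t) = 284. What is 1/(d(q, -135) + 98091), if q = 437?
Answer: 1/98375 ≈ 1.0165e-5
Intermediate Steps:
1/(d(q, -135) + 98091) = 1/(284 + 98091) = 1/98375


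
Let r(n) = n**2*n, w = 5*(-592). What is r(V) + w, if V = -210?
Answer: -9263960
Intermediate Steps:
w = -2960
r(n) = n**3
r(V) + w = (-210)**3 - 2960 = -9261000 - 2960 = -9263960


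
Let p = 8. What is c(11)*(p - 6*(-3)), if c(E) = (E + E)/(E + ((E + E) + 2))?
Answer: 572/35 ≈ 16.343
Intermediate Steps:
c(E) = 2*E/(2 + 3*E) (c(E) = (2*E)/(E + (2*E + 2)) = (2*E)/(E + (2 + 2*E)) = (2*E)/(2 + 3*E) = 2*E/(2 + 3*E))
c(11)*(p - 6*(-3)) = (2*11/(2 + 3*11))*(8 - 6*(-3)) = (2*11/(2 + 33))*(8 + 18) = (2*11/35)*26 = (2*11*(1/35))*26 = (22/35)*26 = 572/35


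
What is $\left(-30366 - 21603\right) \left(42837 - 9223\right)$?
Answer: $-1746885966$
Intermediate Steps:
$\left(-30366 - 21603\right) \left(42837 - 9223\right) = \left(-51969\right) 33614 = -1746885966$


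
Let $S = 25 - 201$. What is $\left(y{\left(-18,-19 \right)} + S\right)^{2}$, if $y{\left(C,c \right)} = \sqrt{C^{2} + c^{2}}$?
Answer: $\left(176 - \sqrt{685}\right)^{2} \approx 22448.0$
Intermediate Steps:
$S = -176$ ($S = 25 - 201 = -176$)
$\left(y{\left(-18,-19 \right)} + S\right)^{2} = \left(\sqrt{\left(-18\right)^{2} + \left(-19\right)^{2}} - 176\right)^{2} = \left(\sqrt{324 + 361} - 176\right)^{2} = \left(\sqrt{685} - 176\right)^{2} = \left(-176 + \sqrt{685}\right)^{2}$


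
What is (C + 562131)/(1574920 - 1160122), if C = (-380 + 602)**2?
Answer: 203805/138266 ≈ 1.4740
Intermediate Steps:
C = 49284 (C = 222**2 = 49284)
(C + 562131)/(1574920 - 1160122) = (49284 + 562131)/(1574920 - 1160122) = 611415/414798 = 611415*(1/414798) = 203805/138266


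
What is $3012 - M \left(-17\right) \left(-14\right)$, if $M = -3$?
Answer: $3726$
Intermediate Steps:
$3012 - M \left(-17\right) \left(-14\right) = 3012 - \left(-3\right) \left(-17\right) \left(-14\right) = 3012 - 51 \left(-14\right) = 3012 - -714 = 3012 + 714 = 3726$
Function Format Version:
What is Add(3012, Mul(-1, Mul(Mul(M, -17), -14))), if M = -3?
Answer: 3726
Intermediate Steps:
Add(3012, Mul(-1, Mul(Mul(M, -17), -14))) = Add(3012, Mul(-1, Mul(Mul(-3, -17), -14))) = Add(3012, Mul(-1, Mul(51, -14))) = Add(3012, Mul(-1, -714)) = Add(3012, 714) = 3726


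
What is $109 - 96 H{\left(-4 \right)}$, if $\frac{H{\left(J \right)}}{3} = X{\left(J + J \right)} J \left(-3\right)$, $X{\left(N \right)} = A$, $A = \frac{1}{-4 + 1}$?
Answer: $1261$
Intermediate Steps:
$A = - \frac{1}{3}$ ($A = \frac{1}{-3} = - \frac{1}{3} \approx -0.33333$)
$X{\left(N \right)} = - \frac{1}{3}$
$H{\left(J \right)} = 3 J$ ($H{\left(J \right)} = 3 - \frac{J}{3} \left(-3\right) = 3 J$)
$109 - 96 H{\left(-4 \right)} = 109 - 96 \cdot 3 \left(-4\right) = 109 - -1152 = 109 + 1152 = 1261$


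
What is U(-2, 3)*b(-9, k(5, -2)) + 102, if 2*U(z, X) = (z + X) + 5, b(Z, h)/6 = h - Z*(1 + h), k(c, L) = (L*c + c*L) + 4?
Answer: -2616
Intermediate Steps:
k(c, L) = 4 + 2*L*c (k(c, L) = (L*c + L*c) + 4 = 2*L*c + 4 = 4 + 2*L*c)
b(Z, h) = 6*h - 6*Z*(1 + h) (b(Z, h) = 6*(h - Z*(1 + h)) = 6*h - 6*Z*(1 + h))
U(z, X) = 5/2 + X/2 + z/2 (U(z, X) = ((z + X) + 5)/2 = ((X + z) + 5)/2 = (5 + X + z)/2 = 5/2 + X/2 + z/2)
U(-2, 3)*b(-9, k(5, -2)) + 102 = (5/2 + (1/2)*3 + (1/2)*(-2))*(-6*(-9) + 6*(4 + 2*(-2)*5) - 6*(-9)*(4 + 2*(-2)*5)) + 102 = (5/2 + 3/2 - 1)*(54 + 6*(4 - 20) - 6*(-9)*(4 - 20)) + 102 = 3*(54 + 6*(-16) - 6*(-9)*(-16)) + 102 = 3*(54 - 96 - 864) + 102 = 3*(-906) + 102 = -2718 + 102 = -2616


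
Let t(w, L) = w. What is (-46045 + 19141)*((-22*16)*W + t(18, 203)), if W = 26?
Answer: 245741136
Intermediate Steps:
(-46045 + 19141)*((-22*16)*W + t(18, 203)) = (-46045 + 19141)*(-22*16*26 + 18) = -26904*(-352*26 + 18) = -26904*(-9152 + 18) = -26904*(-9134) = 245741136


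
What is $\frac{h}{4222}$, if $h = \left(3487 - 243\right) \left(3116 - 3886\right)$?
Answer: $- \frac{1248940}{2111} \approx -591.63$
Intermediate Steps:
$h = -2497880$ ($h = 3244 \left(-770\right) = -2497880$)
$\frac{h}{4222} = - \frac{2497880}{4222} = \left(-2497880\right) \frac{1}{4222} = - \frac{1248940}{2111}$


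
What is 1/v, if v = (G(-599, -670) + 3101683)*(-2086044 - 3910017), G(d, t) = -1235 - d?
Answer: -1/18594066975867 ≈ -5.3781e-14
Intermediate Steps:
v = -18594066975867 (v = ((-1235 - 1*(-599)) + 3101683)*(-2086044 - 3910017) = ((-1235 + 599) + 3101683)*(-5996061) = (-636 + 3101683)*(-5996061) = 3101047*(-5996061) = -18594066975867)
1/v = 1/(-18594066975867) = -1/18594066975867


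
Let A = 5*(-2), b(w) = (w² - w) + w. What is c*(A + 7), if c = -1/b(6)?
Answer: 1/12 ≈ 0.083333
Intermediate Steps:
b(w) = w²
A = -10
c = -1/36 (c = -1/(6²) = -1/36 ≈ -0.027778)
c*(A + 7) = -(-10 + 7)/36 = -1/36*(-3) = 1/12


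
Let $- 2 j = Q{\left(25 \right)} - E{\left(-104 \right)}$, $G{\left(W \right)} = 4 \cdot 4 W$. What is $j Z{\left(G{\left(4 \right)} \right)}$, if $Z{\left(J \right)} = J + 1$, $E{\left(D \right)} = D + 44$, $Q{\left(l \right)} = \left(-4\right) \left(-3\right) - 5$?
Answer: $- \frac{4355}{2} \approx -2177.5$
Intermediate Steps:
$G{\left(W \right)} = 16 W$
$Q{\left(l \right)} = 7$ ($Q{\left(l \right)} = 12 - 5 = 7$)
$E{\left(D \right)} = 44 + D$
$Z{\left(J \right)} = 1 + J$
$j = - \frac{67}{2}$ ($j = - \frac{7 - \left(44 - 104\right)}{2} = - \frac{7 - -60}{2} = - \frac{7 + 60}{2} = \left(- \frac{1}{2}\right) 67 = - \frac{67}{2} \approx -33.5$)
$j Z{\left(G{\left(4 \right)} \right)} = - \frac{67 \left(1 + 16 \cdot 4\right)}{2} = - \frac{67 \left(1 + 64\right)}{2} = \left(- \frac{67}{2}\right) 65 = - \frac{4355}{2}$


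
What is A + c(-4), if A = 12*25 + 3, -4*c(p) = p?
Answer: 304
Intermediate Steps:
c(p) = -p/4
A = 303 (A = 300 + 3 = 303)
A + c(-4) = 303 - ¼*(-4) = 303 + 1 = 304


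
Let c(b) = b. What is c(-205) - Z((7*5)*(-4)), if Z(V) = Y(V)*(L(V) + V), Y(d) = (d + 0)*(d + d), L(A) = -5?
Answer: 5683795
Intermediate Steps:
Y(d) = 2*d² (Y(d) = d*(2*d) = 2*d²)
Z(V) = 2*V²*(-5 + V) (Z(V) = (2*V²)*(-5 + V) = 2*V²*(-5 + V))
c(-205) - Z((7*5)*(-4)) = -205 - 2*((7*5)*(-4))²*(-5 + (7*5)*(-4)) = -205 - 2*(35*(-4))²*(-5 + 35*(-4)) = -205 - 2*(-140)²*(-5 - 140) = -205 - 2*19600*(-145) = -205 - 1*(-5684000) = -205 + 5684000 = 5683795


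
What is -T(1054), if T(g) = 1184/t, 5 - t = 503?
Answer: 592/249 ≈ 2.3775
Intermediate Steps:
t = -498 (t = 5 - 1*503 = 5 - 503 = -498)
T(g) = -592/249 (T(g) = 1184/(-498) = 1184*(-1/498) = -592/249)
-T(1054) = -1*(-592/249) = 592/249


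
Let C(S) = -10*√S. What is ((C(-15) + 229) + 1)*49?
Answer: 11270 - 490*I*√15 ≈ 11270.0 - 1897.8*I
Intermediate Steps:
((C(-15) + 229) + 1)*49 = ((-10*I*√15 + 229) + 1)*49 = ((229 - 10*I*√15) + 1)*49 = (230 - 10*I*√15)*49 = 11270 - 490*I*√15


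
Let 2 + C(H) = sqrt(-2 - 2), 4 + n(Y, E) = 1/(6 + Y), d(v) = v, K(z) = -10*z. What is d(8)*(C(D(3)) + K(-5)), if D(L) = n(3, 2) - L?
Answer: 384 + 16*I ≈ 384.0 + 16.0*I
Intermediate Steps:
n(Y, E) = -4 + 1/(6 + Y)
D(L) = -35/9 - L (D(L) = (-23 - 4*3)/(6 + 3) - L = (-23 - 12)/9 - L = (1/9)*(-35) - L = -35/9 - L)
C(H) = -2 + 2*I (C(H) = -2 + sqrt(-2 - 2) = -2 + sqrt(-4) = -2 + 2*I)
d(8)*(C(D(3)) + K(-5)) = 8*((-2 + 2*I) - 10*(-5)) = 8*((-2 + 2*I) + 50) = 8*(48 + 2*I) = 384 + 16*I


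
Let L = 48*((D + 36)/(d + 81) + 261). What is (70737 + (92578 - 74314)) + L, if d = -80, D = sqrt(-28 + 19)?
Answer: 103257 + 144*I ≈ 1.0326e+5 + 144.0*I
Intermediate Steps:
D = 3*I (D = sqrt(-9) = 3*I ≈ 3.0*I)
L = 14256 + 144*I (L = 48*((3*I + 36)/(-80 + 81) + 261) = 48*((36 + 3*I)/1 + 261) = 48*((36 + 3*I)*1 + 261) = 48*((36 + 3*I) + 261) = 48*(297 + 3*I) = 14256 + 144*I ≈ 14256.0 + 144.0*I)
(70737 + (92578 - 74314)) + L = (70737 + (92578 - 74314)) + (14256 + 144*I) = (70737 + 18264) + (14256 + 144*I) = 89001 + (14256 + 144*I) = 103257 + 144*I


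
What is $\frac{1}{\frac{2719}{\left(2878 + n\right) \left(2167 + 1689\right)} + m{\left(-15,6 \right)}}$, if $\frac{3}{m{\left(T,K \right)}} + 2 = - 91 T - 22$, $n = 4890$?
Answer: $\frac{13389173376}{31168801} \approx 429.57$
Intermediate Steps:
$m{\left(T,K \right)} = \frac{3}{-24 - 91 T}$ ($m{\left(T,K \right)} = \frac{3}{-2 - \left(22 + 91 T\right)} = \frac{3}{-24 - 91 T}$)
$\frac{1}{\frac{2719}{\left(2878 + n\right) \left(2167 + 1689\right)} + m{\left(-15,6 \right)}} = \frac{1}{\frac{2719}{\left(2878 + 4890\right) \left(2167 + 1689\right)} - \frac{3}{24 + 91 \left(-15\right)}} = \frac{1}{\frac{2719}{7768 \cdot 3856} - \frac{3}{24 - 1365}} = \frac{1}{\frac{2719}{29953408} - \frac{3}{-1341}} = \frac{1}{2719 \cdot \frac{1}{29953408} - - \frac{1}{447}} = \frac{1}{\frac{2719}{29953408} + \frac{1}{447}} = \frac{1}{\frac{31168801}{13389173376}} = \frac{13389173376}{31168801}$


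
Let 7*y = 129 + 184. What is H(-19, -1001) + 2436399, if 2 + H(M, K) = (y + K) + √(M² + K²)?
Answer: 17048085/7 + √1002362 ≈ 2.4364e+6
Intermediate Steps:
y = 313/7 (y = (129 + 184)/7 = (⅐)*313 = 313/7 ≈ 44.714)
H(M, K) = 299/7 + K + √(K² + M²) (H(M, K) = -2 + ((313/7 + K) + √(M² + K²)) = -2 + ((313/7 + K) + √(K² + M²)) = -2 + (313/7 + K + √(K² + M²)) = 299/7 + K + √(K² + M²))
H(-19, -1001) + 2436399 = (299/7 - 1001 + √((-1001)² + (-19)²)) + 2436399 = (299/7 - 1001 + √(1002001 + 361)) + 2436399 = (299/7 - 1001 + √1002362) + 2436399 = (-6708/7 + √1002362) + 2436399 = 17048085/7 + √1002362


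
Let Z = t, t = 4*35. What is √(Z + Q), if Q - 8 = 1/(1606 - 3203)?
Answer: √377458935/1597 ≈ 12.165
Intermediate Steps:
t = 140
Q = 12775/1597 (Q = 8 + 1/(1606 - 3203) = 8 + 1/(-1597) = 8 - 1/1597 = 12775/1597 ≈ 7.9994)
Z = 140
√(Z + Q) = √(140 + 12775/1597) = √(236355/1597) = √377458935/1597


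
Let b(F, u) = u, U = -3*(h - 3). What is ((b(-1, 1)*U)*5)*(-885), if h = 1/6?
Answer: -75225/2 ≈ -37613.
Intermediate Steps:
h = 1/6 ≈ 0.16667
U = 17/2 (U = -3*(1/6 - 3) = -3*(-17/6) = 17/2 ≈ 8.5000)
((b(-1, 1)*U)*5)*(-885) = ((1*(17/2))*5)*(-885) = ((17/2)*5)*(-885) = (85/2)*(-885) = -75225/2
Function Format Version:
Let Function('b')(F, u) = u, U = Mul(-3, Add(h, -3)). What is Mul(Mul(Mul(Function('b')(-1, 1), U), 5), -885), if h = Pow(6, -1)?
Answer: Rational(-75225, 2) ≈ -37613.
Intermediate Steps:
h = Rational(1, 6) ≈ 0.16667
U = Rational(17, 2) (U = Mul(-3, Add(Rational(1, 6), -3)) = Mul(-3, Rational(-17, 6)) = Rational(17, 2) ≈ 8.5000)
Mul(Mul(Mul(Function('b')(-1, 1), U), 5), -885) = Mul(Mul(Mul(1, Rational(17, 2)), 5), -885) = Mul(Mul(Rational(17, 2), 5), -885) = Mul(Rational(85, 2), -885) = Rational(-75225, 2)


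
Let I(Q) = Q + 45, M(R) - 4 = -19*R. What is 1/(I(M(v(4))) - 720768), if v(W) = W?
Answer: -1/720795 ≈ -1.3874e-6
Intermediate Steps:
M(R) = 4 - 19*R
I(Q) = 45 + Q
1/(I(M(v(4))) - 720768) = 1/((45 + (4 - 19*4)) - 720768) = 1/((45 + (4 - 76)) - 720768) = 1/((45 - 72) - 720768) = 1/(-27 - 720768) = 1/(-720795) = -1/720795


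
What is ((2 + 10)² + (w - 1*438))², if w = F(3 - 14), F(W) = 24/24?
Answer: 85849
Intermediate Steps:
F(W) = 1 (F(W) = 24*(1/24) = 1)
w = 1
((2 + 10)² + (w - 1*438))² = ((2 + 10)² + (1 - 1*438))² = (12² + (1 - 438))² = (144 - 437)² = (-293)² = 85849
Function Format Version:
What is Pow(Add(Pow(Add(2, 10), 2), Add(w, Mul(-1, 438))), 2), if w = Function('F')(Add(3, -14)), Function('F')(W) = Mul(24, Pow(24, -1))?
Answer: 85849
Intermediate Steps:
Function('F')(W) = 1 (Function('F')(W) = Mul(24, Rational(1, 24)) = 1)
w = 1
Pow(Add(Pow(Add(2, 10), 2), Add(w, Mul(-1, 438))), 2) = Pow(Add(Pow(Add(2, 10), 2), Add(1, Mul(-1, 438))), 2) = Pow(Add(Pow(12, 2), Add(1, -438)), 2) = Pow(Add(144, -437), 2) = Pow(-293, 2) = 85849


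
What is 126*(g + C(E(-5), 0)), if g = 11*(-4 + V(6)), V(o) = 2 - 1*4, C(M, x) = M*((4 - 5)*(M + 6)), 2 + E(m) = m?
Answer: -9198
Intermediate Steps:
E(m) = -2 + m
C(M, x) = M*(-6 - M) (C(M, x) = M*(-(6 + M)) = M*(-6 - M))
V(o) = -2 (V(o) = 2 - 4 = -2)
g = -66 (g = 11*(-4 - 2) = 11*(-6) = -66)
126*(g + C(E(-5), 0)) = 126*(-66 - (-2 - 5)*(6 + (-2 - 5))) = 126*(-66 - 1*(-7)*(6 - 7)) = 126*(-66 - 1*(-7)*(-1)) = 126*(-66 - 7) = 126*(-73) = -9198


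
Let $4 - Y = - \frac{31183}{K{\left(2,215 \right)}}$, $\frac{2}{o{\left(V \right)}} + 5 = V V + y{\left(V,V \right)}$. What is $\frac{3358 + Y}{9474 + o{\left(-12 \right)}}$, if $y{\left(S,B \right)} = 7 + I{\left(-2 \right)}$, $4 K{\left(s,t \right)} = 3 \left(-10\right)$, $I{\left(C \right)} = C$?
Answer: $- \frac{286464}{3410645} \approx -0.083991$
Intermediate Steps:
$K{\left(s,t \right)} = - \frac{15}{2}$ ($K{\left(s,t \right)} = \frac{3 \left(-10\right)}{4} = \frac{1}{4} \left(-30\right) = - \frac{15}{2}$)
$y{\left(S,B \right)} = 5$ ($y{\left(S,B \right)} = 7 - 2 = 5$)
$o{\left(V \right)} = \frac{2}{V^{2}}$ ($o{\left(V \right)} = \frac{2}{-5 + \left(V V + 5\right)} = \frac{2}{-5 + \left(V^{2} + 5\right)} = \frac{2}{-5 + \left(5 + V^{2}\right)} = \frac{2}{V^{2}}$)
$Y = - \frac{62306}{15}$ ($Y = 4 - - \frac{31183}{- \frac{15}{2}} = 4 - \left(-31183\right) \left(- \frac{2}{15}\right) = 4 - \frac{62366}{15} = - \frac{62306}{15} \approx -4153.7$)
$\frac{3358 + Y}{9474 + o{\left(-12 \right)}} = \frac{3358 - \frac{62306}{15}}{9474 + \frac{2}{144}} = - \frac{11936}{15 \left(9474 + 2 \cdot \frac{1}{144}\right)} = - \frac{11936}{15 \left(9474 + \frac{1}{72}\right)} = - \frac{11936}{15 \cdot \frac{682129}{72}} = \left(- \frac{11936}{15}\right) \frac{72}{682129} = - \frac{286464}{3410645}$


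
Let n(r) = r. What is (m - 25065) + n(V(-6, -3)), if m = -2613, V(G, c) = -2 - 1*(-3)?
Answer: -27677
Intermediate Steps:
V(G, c) = 1 (V(G, c) = -2 + 3 = 1)
(m - 25065) + n(V(-6, -3)) = (-2613 - 25065) + 1 = -27678 + 1 = -27677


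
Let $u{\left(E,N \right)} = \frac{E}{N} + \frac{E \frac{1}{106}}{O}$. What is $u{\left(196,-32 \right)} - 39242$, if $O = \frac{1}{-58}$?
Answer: $- \frac{16686677}{424} \approx -39355.0$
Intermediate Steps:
$O = - \frac{1}{58} \approx -0.017241$
$u{\left(E,N \right)} = - \frac{29 E}{53} + \frac{E}{N}$ ($u{\left(E,N \right)} = \frac{E}{N} + \frac{E \frac{1}{106}}{- \frac{1}{58}} = \frac{E}{N} + E \frac{1}{106} \left(-58\right) = \frac{E}{N} + \frac{E}{106} \left(-58\right) = \frac{E}{N} - \frac{29 E}{53} = - \frac{29 E}{53} + \frac{E}{N}$)
$u{\left(196,-32 \right)} - 39242 = \left(\left(- \frac{29}{53}\right) 196 + \frac{196}{-32}\right) - 39242 = \left(- \frac{5684}{53} + 196 \left(- \frac{1}{32}\right)\right) - 39242 = \left(- \frac{5684}{53} - \frac{49}{8}\right) - 39242 = - \frac{48069}{424} - 39242 = - \frac{16686677}{424}$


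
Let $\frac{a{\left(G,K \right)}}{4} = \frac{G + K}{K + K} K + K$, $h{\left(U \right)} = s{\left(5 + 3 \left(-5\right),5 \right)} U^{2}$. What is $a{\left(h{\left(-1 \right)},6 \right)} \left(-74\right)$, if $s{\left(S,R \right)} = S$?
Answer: $-1184$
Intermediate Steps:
$h{\left(U \right)} = - 10 U^{2}$ ($h{\left(U \right)} = \left(5 + 3 \left(-5\right)\right) U^{2} = \left(5 - 15\right) U^{2} = - 10 U^{2}$)
$a{\left(G,K \right)} = 2 G + 6 K$ ($a{\left(G,K \right)} = 4 \left(\frac{G + K}{K + K} K + K\right) = 4 \left(\frac{G + K}{2 K} K + K\right) = 4 \left(\left(\frac{G}{2} + \frac{K}{2}\right) + K\right) = 4 \left(\frac{G}{2} + \frac{3 K}{2}\right) = 2 G + 6 K$)
$a{\left(h{\left(-1 \right)},6 \right)} \left(-74\right) = \left(2 \left(- 10 \left(-1\right)^{2}\right) + 6 \cdot 6\right) \left(-74\right) = \left(2 \left(\left(-10\right) 1\right) + 36\right) \left(-74\right) = \left(2 \left(-10\right) + 36\right) \left(-74\right) = \left(-20 + 36\right) \left(-74\right) = 16 \left(-74\right) = -1184$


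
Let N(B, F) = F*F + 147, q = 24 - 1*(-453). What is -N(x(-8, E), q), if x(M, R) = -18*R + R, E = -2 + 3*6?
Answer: -227676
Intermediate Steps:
E = 16 (E = -2 + 18 = 16)
q = 477 (q = 24 + 453 = 477)
x(M, R) = -17*R
N(B, F) = 147 + F² (N(B, F) = F² + 147 = 147 + F²)
-N(x(-8, E), q) = -(147 + 477²) = -(147 + 227529) = -1*227676 = -227676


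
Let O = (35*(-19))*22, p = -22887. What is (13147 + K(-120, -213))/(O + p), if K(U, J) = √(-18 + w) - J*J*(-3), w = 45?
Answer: -149254/37517 - 3*√3/37517 ≈ -3.9784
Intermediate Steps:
O = -14630 (O = -665*22 = -14630)
K(U, J) = 3*√3 + 3*J² (K(U, J) = √(-18 + 45) - J*J*(-3) = √27 - J²*(-3) = 3*√3 - (-3)*J² = 3*√3 + 3*J²)
(13147 + K(-120, -213))/(O + p) = (13147 + (3*√3 + 3*(-213)²))/(-14630 - 22887) = (13147 + (3*√3 + 3*45369))/(-37517) = (13147 + (3*√3 + 136107))*(-1/37517) = (13147 + (136107 + 3*√3))*(-1/37517) = (149254 + 3*√3)*(-1/37517) = -149254/37517 - 3*√3/37517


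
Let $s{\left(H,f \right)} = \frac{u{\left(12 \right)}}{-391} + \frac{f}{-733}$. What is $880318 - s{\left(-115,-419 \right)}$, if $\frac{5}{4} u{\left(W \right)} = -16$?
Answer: $\frac{1261508032713}{1433015} \approx 8.8032 \cdot 10^{5}$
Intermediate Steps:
$u{\left(W \right)} = - \frac{64}{5}$ ($u{\left(W \right)} = \frac{4}{5} \left(-16\right) = - \frac{64}{5}$)
$s{\left(H,f \right)} = \frac{64}{1955} - \frac{f}{733}$ ($s{\left(H,f \right)} = - \frac{64}{5 \left(-391\right)} + \frac{f}{-733} = \left(- \frac{64}{5}\right) \left(- \frac{1}{391}\right) + f \left(- \frac{1}{733}\right) = \frac{64}{1955} - \frac{f}{733}$)
$880318 - s{\left(-115,-419 \right)} = 880318 - \left(\frac{64}{1955} - - \frac{419}{733}\right) = 880318 - \left(\frac{64}{1955} + \frac{419}{733}\right) = 880318 - \frac{866057}{1433015} = \frac{1261508032713}{1433015}$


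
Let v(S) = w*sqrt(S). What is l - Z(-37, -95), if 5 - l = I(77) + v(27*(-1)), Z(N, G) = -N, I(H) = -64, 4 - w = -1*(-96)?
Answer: 32 + 276*I*sqrt(3) ≈ 32.0 + 478.05*I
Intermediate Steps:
w = -92 (w = 4 - (-1)*(-96) = 4 - 1*96 = 4 - 96 = -92)
v(S) = -92*sqrt(S)
l = 69 + 276*I*sqrt(3) (l = 5 - (-64 - 92*3*I*sqrt(3)) = 5 - (-64 - 276*I*sqrt(3)) = 5 + (64 + 276*I*sqrt(3)) = 69 + 276*I*sqrt(3) ≈ 69.0 + 478.05*I)
l - Z(-37, -95) = (69 + 276*I*sqrt(3)) - (-1)*(-37) = (69 + 276*I*sqrt(3)) - 1*37 = (69 + 276*I*sqrt(3)) - 37 = 32 + 276*I*sqrt(3)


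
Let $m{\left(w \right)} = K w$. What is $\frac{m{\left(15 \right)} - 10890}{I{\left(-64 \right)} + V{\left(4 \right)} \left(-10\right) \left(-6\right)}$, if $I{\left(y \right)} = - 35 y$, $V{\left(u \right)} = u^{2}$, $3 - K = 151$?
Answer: $- \frac{1311}{320} \approx -4.0969$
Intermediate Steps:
$K = -148$ ($K = 3 - 151 = -148$)
$m{\left(w \right)} = - 148 w$
$\frac{m{\left(15 \right)} - 10890}{I{\left(-64 \right)} + V{\left(4 \right)} \left(-10\right) \left(-6\right)} = \frac{\left(-148\right) 15 - 10890}{\left(-35\right) \left(-64\right) + 4^{2} \left(-10\right) \left(-6\right)} = \frac{-2220 - 10890}{2240 + 16 \left(-10\right) \left(-6\right)} = - \frac{13110}{2240 - -960} = - \frac{13110}{2240 + 960} = - \frac{13110}{3200} = \left(-13110\right) \frac{1}{3200} = - \frac{1311}{320}$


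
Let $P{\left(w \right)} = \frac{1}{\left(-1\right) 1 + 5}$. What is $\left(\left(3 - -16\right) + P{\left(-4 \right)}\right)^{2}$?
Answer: $\frac{5929}{16} \approx 370.56$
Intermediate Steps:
$P{\left(w \right)} = \frac{1}{4}$ ($P{\left(w \right)} = \frac{1}{-1 + 5} = \frac{1}{4}$)
$\left(\left(3 - -16\right) + P{\left(-4 \right)}\right)^{2} = \left(\left(3 - -16\right) + \frac{1}{4}\right)^{2} = \left(\left(3 + 16\right) + \frac{1}{4}\right)^{2} = \left(19 + \frac{1}{4}\right)^{2} = \left(\frac{77}{4}\right)^{2} = \frac{5929}{16}$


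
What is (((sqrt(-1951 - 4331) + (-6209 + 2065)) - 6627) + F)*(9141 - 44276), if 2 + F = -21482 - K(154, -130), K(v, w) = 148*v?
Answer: 1934076345 - 105405*I*sqrt(698) ≈ 1.9341e+9 - 2.7848e+6*I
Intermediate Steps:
F = -44276 (F = -2 + (-21482 - 148*154) = -2 + (-21482 - 1*22792) = -2 + (-21482 - 22792) = -2 - 44274 = -44276)
(((sqrt(-1951 - 4331) + (-6209 + 2065)) - 6627) + F)*(9141 - 44276) = (((sqrt(-1951 - 4331) + (-6209 + 2065)) - 6627) - 44276)*(9141 - 44276) = (((sqrt(-6282) - 4144) - 6627) - 44276)*(-35135) = (((3*I*sqrt(698) - 4144) - 6627) - 44276)*(-35135) = (((-4144 + 3*I*sqrt(698)) - 6627) - 44276)*(-35135) = ((-10771 + 3*I*sqrt(698)) - 44276)*(-35135) = (-55047 + 3*I*sqrt(698))*(-35135) = 1934076345 - 105405*I*sqrt(698)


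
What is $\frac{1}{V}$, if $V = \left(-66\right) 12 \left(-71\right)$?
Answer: $\frac{1}{56232} \approx 1.7783 \cdot 10^{-5}$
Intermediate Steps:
$V = 56232$ ($V = \left(-792\right) \left(-71\right) = 56232$)
$\frac{1}{V} = \frac{1}{56232}$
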